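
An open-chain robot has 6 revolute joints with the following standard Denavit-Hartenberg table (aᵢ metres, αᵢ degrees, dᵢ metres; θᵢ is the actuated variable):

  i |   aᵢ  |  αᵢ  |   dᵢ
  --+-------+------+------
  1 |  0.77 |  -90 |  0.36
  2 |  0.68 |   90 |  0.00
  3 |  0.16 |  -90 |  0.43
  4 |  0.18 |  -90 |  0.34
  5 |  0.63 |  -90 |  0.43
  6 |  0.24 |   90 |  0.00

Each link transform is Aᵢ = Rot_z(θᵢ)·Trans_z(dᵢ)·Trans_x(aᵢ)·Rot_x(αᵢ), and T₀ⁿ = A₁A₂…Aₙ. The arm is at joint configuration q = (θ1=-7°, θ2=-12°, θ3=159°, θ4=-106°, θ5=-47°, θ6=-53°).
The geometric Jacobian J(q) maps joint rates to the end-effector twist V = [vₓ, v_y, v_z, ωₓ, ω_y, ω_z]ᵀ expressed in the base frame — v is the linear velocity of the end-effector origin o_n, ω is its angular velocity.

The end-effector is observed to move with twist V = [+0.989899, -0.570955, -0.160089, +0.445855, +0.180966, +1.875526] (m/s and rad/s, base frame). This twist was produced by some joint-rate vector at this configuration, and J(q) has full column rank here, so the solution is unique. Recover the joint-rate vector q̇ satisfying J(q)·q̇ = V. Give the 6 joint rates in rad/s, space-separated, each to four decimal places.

o_n = [0.2562, -0.6809, 1.5788]
J₁: ẑ×o_n = [0.6809, 0.2562, -0.0000], ω = ẑ
J2: z=[0.1219, 0.9925, 0.0000] o=[0.7643, -0.0938, 0.3600] → [1.2097, -0.1485, 0.4327, 0.1219, 0.9925, 0.0000]
J3: z=[-0.2064, 0.0253, 0.9781] o=[1.4244, -0.1749, 0.5014] → [0.5223, -0.9204, 0.1340, -0.2064, 0.0253, 0.9781]
J4: z=[-0.4617, -0.8839, -0.0745] o=[1.1977, -0.0893, 0.8909] → [-0.6521, 0.3877, -0.5590, -0.4617, -0.8839, -0.0745]
J5: z=[-0.8862, 0.4559, 0.0830] o=[1.0478, -0.4086, 1.0445] → [0.2662, 0.4077, 0.6022, -0.8862, 0.4559, 0.0830]
J6: z=[0.3437, 0.5265, 0.7776] o=[0.4710, -0.6647, 1.4728] → [0.0684, -0.2034, 0.1075, 0.3437, 0.5265, 0.7776]
q̇ = J⁺·V = [0.8900, 0.2650, 0.5730, 0.2310, -0.4800, 0.6200]

0.8900 0.2650 0.5730 0.2310 -0.4800 0.6200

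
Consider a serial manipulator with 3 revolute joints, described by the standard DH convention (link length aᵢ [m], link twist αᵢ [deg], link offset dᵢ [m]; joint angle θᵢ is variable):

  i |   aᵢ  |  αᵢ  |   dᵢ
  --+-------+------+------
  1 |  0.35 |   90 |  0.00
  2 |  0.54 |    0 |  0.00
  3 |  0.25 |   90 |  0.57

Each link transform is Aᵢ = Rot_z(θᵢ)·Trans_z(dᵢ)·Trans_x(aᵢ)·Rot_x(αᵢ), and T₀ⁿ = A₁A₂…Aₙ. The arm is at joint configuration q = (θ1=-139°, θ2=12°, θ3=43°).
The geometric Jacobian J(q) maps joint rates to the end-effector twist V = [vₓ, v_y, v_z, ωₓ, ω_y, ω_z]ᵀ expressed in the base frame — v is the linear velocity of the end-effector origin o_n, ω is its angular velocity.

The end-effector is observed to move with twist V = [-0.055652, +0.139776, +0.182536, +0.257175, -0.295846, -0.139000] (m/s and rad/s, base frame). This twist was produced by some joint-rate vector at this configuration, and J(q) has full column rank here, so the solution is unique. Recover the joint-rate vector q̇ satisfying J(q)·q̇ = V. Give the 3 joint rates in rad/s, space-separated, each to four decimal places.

-0.1390 0.4520 -0.8440

o_n = [-1.1450, -0.2400, 0.3171]
J₁: ẑ×o_n = [0.2400, -1.1450, 0.0000], ω = ẑ
J2: z=[-0.6561, 0.7547, 0.0000] o=[-0.2641, -0.2296, 0.0000] → [0.2393, 0.2080, 0.6716, -0.6561, 0.7547, 0.0000]
J3: z=[-0.6561, 0.7547, 0.0000] o=[-0.6628, -0.5762, 0.1123] → [0.1546, 0.1344, 0.1434, -0.6561, 0.7547, 0.0000]
q̇ = J⁺·V = [-0.1390, 0.4520, -0.8440]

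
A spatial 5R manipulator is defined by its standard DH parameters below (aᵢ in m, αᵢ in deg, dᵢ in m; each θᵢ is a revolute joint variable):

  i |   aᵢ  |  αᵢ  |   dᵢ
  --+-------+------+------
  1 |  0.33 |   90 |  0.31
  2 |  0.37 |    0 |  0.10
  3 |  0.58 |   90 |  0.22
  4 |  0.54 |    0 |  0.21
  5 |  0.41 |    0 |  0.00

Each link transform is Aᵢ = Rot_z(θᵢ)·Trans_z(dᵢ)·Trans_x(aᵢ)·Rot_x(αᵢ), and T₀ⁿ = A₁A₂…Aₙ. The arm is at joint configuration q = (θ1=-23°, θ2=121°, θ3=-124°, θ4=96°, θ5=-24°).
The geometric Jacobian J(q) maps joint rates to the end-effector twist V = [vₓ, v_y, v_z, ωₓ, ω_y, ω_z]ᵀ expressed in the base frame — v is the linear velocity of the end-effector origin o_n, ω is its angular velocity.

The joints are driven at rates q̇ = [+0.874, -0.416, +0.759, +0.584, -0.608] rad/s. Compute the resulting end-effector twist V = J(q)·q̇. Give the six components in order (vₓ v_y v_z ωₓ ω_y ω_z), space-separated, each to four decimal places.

o_n = [0.2287, -1.4518, 0.3834]
J₁: ẑ×o_n = [1.4518, 0.2287, -0.0000], ω = ẑ
J2: z=[-0.3907, -0.9205, 0.0000] o=[0.3038, -0.1289, 0.3100] → [-0.0676, 0.0287, 0.4478, -0.3907, -0.9205, 0.0000]
J3: z=[-0.3907, -0.9205, 0.0000] o=[0.0893, -0.1465, 0.6272] → [0.2244, -0.0952, 0.6384, -0.3907, -0.9205, 0.0000]
J4: z=[-0.0482, 0.0204, -0.9986] o=[0.5365, -0.5754, 0.5968] → [-0.8796, 0.2970, 0.0485, -0.0482, 0.0204, -0.9986]
J5: z=[-0.0482, 0.0204, -0.9986] o=[0.2646, -1.0434, 0.3900] → [-0.4079, 0.0355, 0.0204, -0.0482, 0.0204, -0.9986]
V = J·q̇ = [1.2016, 0.2676, 0.3142, -0.1329, -0.3162, 0.8980]

1.2016 0.2676 0.3142 -0.1329 -0.3162 0.8980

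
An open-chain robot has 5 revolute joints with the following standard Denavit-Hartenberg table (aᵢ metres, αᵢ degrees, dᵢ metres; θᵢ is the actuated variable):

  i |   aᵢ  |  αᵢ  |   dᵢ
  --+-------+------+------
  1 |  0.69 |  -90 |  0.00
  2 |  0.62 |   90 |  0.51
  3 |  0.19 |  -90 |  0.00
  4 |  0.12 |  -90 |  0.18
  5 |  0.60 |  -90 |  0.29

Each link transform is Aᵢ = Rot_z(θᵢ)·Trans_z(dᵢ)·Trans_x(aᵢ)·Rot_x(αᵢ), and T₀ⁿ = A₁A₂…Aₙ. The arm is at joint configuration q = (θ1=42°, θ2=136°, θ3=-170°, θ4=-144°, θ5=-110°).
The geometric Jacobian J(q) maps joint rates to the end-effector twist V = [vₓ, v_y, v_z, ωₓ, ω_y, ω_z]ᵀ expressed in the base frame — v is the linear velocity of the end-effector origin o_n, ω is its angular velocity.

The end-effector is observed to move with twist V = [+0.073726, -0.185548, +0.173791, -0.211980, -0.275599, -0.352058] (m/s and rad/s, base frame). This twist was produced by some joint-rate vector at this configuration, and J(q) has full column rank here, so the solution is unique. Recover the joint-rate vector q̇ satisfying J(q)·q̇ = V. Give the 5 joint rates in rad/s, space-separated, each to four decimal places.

-0.3640 -0.1130 0.0880 -0.0080 -0.4130

o_n = [0.6324, 0.1696, -0.3594]
J₁: ẑ×o_n = [-0.1696, 0.6324, 0.0000], ω = ẑ
J2: z=[-0.6691, 0.7431, 0.0000] o=[0.5128, 0.4617, 0.0000] → [-0.2671, -0.2405, 0.1065, -0.6691, 0.7431, 0.0000]
J3: z=[0.5162, 0.4648, -0.7193] o=[-0.1599, 0.5423, -0.4307] → [-0.2349, -0.6067, -0.5606, 0.5162, 0.4648, -0.7193]
J4: z=[0.5661, -0.8154, -0.1206] o=[-0.0378, 0.6078, -0.3007] → [-0.0050, -0.0476, 0.2984, 0.5661, -0.8154, -0.1206]
J5: z=[0.7954, 0.5788, -0.1799] o=[0.0381, 0.4603, -0.4396] → [-0.0059, -0.1707, -0.5752, 0.7954, 0.5788, -0.1799]
q̇ = J⁺·V = [-0.3640, -0.1130, 0.0880, -0.0080, -0.4130]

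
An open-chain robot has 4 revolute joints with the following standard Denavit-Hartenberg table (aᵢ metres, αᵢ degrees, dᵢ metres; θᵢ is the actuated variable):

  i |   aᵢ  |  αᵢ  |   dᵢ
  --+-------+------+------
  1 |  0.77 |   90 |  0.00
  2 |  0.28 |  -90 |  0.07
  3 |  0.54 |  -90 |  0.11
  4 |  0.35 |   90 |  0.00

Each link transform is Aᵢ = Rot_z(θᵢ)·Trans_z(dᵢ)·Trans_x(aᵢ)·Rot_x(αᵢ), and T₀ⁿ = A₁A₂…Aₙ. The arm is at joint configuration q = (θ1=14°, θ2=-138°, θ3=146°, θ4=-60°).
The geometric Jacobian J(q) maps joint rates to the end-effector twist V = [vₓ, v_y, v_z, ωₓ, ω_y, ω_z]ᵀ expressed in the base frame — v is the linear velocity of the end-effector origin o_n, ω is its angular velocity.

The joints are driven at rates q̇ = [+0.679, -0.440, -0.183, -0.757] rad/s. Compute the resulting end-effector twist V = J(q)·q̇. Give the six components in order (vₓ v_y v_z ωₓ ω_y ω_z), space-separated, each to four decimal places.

o_n = [1.1611, 0.6294, -0.0977]
J₁: ẑ×o_n = [-0.6294, 1.1611, 0.0000], ω = ẑ
J2: z=[0.2419, -0.9703, 0.0000] o=[0.7471, 0.1863, 0.0000] → [0.0948, 0.0236, 0.5089, 0.2419, -0.9703, 0.0000]
J3: z=[0.6493, 0.1619, -0.7431] o=[0.5622, 0.0680, -0.1874] → [0.4317, -0.5033, 0.2675, 0.6493, 0.1619, -0.7431]
J4: z=[0.6038, -0.7039, 0.3742] o=[0.8833, 0.4593, 0.0305] → [0.0266, 0.1813, 0.2982, 0.6038, -0.7039, 0.3742]
V = J·q̇ = [-0.5682, 0.7328, -0.4986, -0.6823, 0.9301, 0.5317]

-0.5682 0.7328 -0.4986 -0.6823 0.9301 0.5317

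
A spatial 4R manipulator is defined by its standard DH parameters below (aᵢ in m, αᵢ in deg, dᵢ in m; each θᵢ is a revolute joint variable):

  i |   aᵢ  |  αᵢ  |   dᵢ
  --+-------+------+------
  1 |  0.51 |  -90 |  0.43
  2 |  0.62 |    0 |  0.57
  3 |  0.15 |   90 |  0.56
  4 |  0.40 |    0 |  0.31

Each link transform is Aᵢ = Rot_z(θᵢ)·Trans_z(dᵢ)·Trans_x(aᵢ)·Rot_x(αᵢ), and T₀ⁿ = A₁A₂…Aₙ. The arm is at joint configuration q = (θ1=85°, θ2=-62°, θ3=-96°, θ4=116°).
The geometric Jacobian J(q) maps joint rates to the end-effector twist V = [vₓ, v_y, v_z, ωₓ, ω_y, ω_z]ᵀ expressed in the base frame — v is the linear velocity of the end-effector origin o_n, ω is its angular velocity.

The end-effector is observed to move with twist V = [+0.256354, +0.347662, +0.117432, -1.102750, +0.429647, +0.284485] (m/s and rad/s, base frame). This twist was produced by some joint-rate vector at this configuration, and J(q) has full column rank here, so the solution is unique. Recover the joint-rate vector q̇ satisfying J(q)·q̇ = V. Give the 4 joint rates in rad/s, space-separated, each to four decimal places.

o_n = [-1.4221, 0.8356, 0.6805]
J₁: ẑ×o_n = [-0.8356, -1.4221, 0.0000], ω = ẑ
J2: z=[-0.9962, 0.0872, 0.0000] o=[0.0444, 0.5081, 0.4300] → [0.0218, 0.2496, -0.1984, -0.9962, 0.0872, 0.0000]
J3: z=[-0.9962, 0.0872, 0.0000] o=[-0.4980, 0.8477, 0.9774] → [-0.0259, -0.2958, 0.0926, -0.9962, 0.0872, 0.0000]
J4: z=[-0.0326, -0.3732, -0.9272] o=[-1.0680, 0.7580, 1.0336] → [0.2037, 0.3168, -0.1347, -0.0326, -0.3732, -0.9272]
q̇ = J⁺·V = [-0.5370, 0.3680, 0.7680, -0.8860]

-0.5370 0.3680 0.7680 -0.8860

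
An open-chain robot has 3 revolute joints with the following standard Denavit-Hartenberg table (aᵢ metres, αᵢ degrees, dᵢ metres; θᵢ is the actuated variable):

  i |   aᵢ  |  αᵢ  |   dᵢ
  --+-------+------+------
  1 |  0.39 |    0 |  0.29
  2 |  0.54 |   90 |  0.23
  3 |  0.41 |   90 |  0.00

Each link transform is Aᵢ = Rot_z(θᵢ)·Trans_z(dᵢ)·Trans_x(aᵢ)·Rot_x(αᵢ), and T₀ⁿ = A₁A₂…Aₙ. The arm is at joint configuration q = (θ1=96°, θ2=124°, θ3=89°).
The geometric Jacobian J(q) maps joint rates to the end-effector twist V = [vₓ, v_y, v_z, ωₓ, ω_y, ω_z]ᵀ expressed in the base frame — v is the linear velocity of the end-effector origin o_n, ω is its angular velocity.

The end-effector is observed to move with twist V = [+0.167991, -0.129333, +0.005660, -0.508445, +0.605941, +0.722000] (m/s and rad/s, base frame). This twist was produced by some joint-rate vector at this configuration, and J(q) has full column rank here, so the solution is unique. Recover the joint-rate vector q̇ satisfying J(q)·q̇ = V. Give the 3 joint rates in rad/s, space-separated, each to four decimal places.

o_n = [-0.4599, 0.0362, 0.9299]
J₁: ẑ×o_n = [-0.0362, -0.4599, 0.0000], ω = ẑ
J2: z=[0.0000, 0.0000, 1.0000] o=[-0.0408, 0.3879, 0.2900] → [0.3517, -0.4191, 0.0000, 0.0000, 0.0000, 1.0000]
J3: z=[-0.6428, 0.7660, 0.0000] o=[-0.4544, 0.0408, 0.5200] → [0.3140, 0.2635, 0.0072, -0.6428, 0.7660, 0.0000]
q̇ = J⁺·V = [0.8620, -0.1400, 0.7910]

0.8620 -0.1400 0.7910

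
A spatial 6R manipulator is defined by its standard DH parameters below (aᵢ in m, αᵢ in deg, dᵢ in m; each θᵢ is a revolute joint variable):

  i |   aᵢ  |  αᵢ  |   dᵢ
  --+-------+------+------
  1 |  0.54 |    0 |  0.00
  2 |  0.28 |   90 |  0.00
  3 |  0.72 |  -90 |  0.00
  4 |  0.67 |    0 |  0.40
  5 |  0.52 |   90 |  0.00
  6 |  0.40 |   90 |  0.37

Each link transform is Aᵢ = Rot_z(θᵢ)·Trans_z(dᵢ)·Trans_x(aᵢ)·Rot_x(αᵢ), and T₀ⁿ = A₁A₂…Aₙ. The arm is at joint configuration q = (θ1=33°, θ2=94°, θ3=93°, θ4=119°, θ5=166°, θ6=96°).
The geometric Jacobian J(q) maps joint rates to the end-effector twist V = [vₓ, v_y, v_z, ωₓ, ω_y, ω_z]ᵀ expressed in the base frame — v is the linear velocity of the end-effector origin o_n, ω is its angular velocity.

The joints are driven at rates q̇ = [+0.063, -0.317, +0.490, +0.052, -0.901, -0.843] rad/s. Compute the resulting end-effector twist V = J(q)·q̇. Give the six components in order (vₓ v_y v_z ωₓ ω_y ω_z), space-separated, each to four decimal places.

0.0277 -0.0177 -0.8129 -0.2675 0.8067 0.6036

o_n = [0.7463, -0.1424, 0.1196]
J₁: ẑ×o_n = [0.1424, 0.7463, -0.0000], ω = ẑ
J2: z=[0.0000, 0.0000, 1.0000] o=[0.4529, 0.2941, 0.0000] → [0.4365, 0.2934, -0.0000, 0.0000, 0.0000, 1.0000]
J3: z=[0.7986, 0.6018, 0.0000] o=[0.2844, 0.5177, 0.0000] → [0.0720, -0.0955, -0.8052, 0.7986, 0.6018, 0.0000]
J4: z=[0.6010, -0.7975, -0.0523] o=[0.3071, 0.4876, 0.7190] → [0.4451, 0.3373, -0.0283, 0.6010, -0.7975, -0.0523]
J5: z=[0.6010, -0.7975, -0.0523] o=[0.0692, -0.1705, 0.3737] → [0.2041, 0.1173, 0.5569, 0.6010, -0.7975, -0.0523]
J6: z=[0.1763, 0.1961, -0.9646] o=[0.4746, 0.1262, 0.5081] → [-0.3352, -0.1936, -0.1006, 0.1763, 0.1961, -0.9646]
V = J·q̇ = [0.0277, -0.0177, -0.8129, -0.2675, 0.8067, 0.6036]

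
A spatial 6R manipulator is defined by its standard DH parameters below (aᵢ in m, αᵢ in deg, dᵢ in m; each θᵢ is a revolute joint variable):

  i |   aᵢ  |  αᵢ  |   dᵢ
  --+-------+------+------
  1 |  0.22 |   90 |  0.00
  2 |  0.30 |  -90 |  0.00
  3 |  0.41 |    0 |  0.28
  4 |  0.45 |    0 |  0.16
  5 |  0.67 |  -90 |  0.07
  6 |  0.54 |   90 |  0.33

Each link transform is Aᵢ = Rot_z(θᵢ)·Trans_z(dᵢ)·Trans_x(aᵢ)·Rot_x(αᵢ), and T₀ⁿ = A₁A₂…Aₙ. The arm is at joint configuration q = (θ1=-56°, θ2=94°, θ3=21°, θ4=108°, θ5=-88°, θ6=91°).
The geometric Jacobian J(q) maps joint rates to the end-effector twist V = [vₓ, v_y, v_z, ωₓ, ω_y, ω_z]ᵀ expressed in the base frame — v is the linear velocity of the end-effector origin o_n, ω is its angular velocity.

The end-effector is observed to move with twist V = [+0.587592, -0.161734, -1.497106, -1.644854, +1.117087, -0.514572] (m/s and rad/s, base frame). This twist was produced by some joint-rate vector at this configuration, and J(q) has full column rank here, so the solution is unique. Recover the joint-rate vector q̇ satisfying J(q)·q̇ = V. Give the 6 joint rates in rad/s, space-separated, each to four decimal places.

o_n = [1.0906, 0.4916, 0.6820]
J₁: ẑ×o_n = [-0.4916, 1.0906, 0.0000], ω = ẑ
J2: z=[-0.8290, -0.5592, 0.0000] o=[0.1230, -0.1824, 0.0000] → [-0.3814, 0.5654, -0.0177, -0.8290, -0.5592, 0.0000]
J3: z=[-0.5578, 0.8270, -0.0698] o=[0.1113, -0.1650, 0.2993] → [0.3624, 0.1452, -1.1762, -0.5578, 0.8270, -0.0698]
J4: z=[-0.5578, 0.8270, -0.0698] o=[0.0620, 0.1708, 0.6616] → [0.0393, -0.0603, -1.0296, -0.5578, 0.8270, -0.0698]
J5: z=[-0.5578, 0.8270, -0.0698] o=[0.2737, 0.4823, 0.3679] → [0.2604, 0.1183, -0.6808, -0.5578, 0.8270, -0.0698]
J6: z=[0.6513, 0.3841, -0.6545] o=[0.5794, 0.8153, 0.8674] → [-0.2830, -0.2138, -0.4071, 0.6513, 0.3841, -0.6545]
q̇ = J⁺·V = [-0.5920, 0.5020, 0.3680, 0.5270, 0.9410, -0.3140]

-0.5920 0.5020 0.3680 0.5270 0.9410 -0.3140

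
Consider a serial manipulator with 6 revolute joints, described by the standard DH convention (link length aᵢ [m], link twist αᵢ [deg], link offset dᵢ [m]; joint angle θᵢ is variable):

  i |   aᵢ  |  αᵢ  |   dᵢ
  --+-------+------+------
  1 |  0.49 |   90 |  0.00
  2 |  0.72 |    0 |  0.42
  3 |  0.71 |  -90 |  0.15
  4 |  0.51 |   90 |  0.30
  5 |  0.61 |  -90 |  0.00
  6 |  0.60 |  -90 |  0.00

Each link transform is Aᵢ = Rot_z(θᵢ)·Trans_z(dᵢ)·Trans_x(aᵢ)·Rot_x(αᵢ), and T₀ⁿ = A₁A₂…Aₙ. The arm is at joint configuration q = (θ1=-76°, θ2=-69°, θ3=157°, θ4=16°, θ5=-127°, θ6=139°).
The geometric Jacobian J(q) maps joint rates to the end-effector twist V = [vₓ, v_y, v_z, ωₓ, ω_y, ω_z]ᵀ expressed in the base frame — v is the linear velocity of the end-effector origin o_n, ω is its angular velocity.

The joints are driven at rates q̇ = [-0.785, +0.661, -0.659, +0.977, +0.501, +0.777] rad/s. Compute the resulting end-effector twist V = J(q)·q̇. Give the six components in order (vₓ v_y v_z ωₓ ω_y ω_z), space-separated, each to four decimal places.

-0.4065 -0.2867 0.0301 -0.4202 0.3935 -0.0331

o_n = [0.0724, -0.6092, 0.3341]
J₁: ẑ×o_n = [0.6092, 0.0724, -0.0000], ω = ẑ
J2: z=[-0.9703, -0.2419, 0.0000] o=[0.1185, -0.4754, 0.0000] → [-0.0808, 0.3242, 0.1186, -0.9703, -0.2419, 0.0000]
J3: z=[-0.9703, -0.2419, 0.0000] o=[-0.2266, -0.8274, -0.6722] → [-0.2434, 0.9764, -0.1394, -0.9703, -0.2419, 0.0000]
J4: z=[-0.2418, 0.9697, 0.0349] o=[-0.3661, -0.8877, 0.0374] → [0.2780, 0.0870, -0.4926, -0.2418, 0.9697, 0.0349]
J5: z=[-0.9304, -0.2419, 0.2755] o=[-0.2981, -0.5794, 0.5378] → [0.0575, -0.0874, 0.1173, -0.9304, -0.2419, 0.2755]
J6: z=[0.3656, -0.5563, 0.7462] o=[-0.2815, -1.0644, 0.1681] → [-0.4320, 0.2034, 0.3633, 0.3656, -0.5563, 0.7462]
V = J·q̇ = [-0.4065, -0.2867, 0.0301, -0.4202, 0.3935, -0.0331]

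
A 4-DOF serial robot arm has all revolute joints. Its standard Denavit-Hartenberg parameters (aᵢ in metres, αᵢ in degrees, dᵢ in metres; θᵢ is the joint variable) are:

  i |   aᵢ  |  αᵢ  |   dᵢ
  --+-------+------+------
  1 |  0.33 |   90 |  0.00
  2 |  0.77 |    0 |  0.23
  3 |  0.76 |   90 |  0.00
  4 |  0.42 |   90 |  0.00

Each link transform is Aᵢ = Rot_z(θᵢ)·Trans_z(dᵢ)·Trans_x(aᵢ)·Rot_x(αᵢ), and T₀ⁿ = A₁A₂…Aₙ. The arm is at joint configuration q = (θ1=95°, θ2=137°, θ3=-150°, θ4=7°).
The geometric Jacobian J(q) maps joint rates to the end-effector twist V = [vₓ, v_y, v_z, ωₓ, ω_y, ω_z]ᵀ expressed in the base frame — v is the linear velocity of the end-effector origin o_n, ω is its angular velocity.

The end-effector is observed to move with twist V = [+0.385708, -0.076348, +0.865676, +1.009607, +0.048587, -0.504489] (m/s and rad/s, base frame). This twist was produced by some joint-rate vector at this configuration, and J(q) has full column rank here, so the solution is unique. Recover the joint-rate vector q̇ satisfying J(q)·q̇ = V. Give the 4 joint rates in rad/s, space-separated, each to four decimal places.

o_n = [0.2005, 0.9346, 0.2604]
J₁: ẑ×o_n = [-0.9346, 0.2005, 0.0000], ω = ẑ
J2: z=[0.9962, 0.0872, 0.0000] o=[-0.0288, 0.3287, 0.0000] → [0.0227, -0.2594, 0.5836, 0.9962, 0.0872, 0.0000]
J3: z=[0.9962, 0.0872, 0.0000] o=[0.2494, -0.2122, 0.5251] → [-0.0231, 0.2637, 1.1467, 0.9962, 0.0872, 0.0000]
J4: z=[0.0196, -0.2241, -0.9744] o=[0.1849, 0.5255, 0.3542] → [0.4196, -0.0134, 0.0115, 0.0196, -0.2241, -0.9744]
q̇ = J⁺·V = [-0.3330, 0.5230, 0.4870, 0.1760]

-0.3330 0.5230 0.4870 0.1760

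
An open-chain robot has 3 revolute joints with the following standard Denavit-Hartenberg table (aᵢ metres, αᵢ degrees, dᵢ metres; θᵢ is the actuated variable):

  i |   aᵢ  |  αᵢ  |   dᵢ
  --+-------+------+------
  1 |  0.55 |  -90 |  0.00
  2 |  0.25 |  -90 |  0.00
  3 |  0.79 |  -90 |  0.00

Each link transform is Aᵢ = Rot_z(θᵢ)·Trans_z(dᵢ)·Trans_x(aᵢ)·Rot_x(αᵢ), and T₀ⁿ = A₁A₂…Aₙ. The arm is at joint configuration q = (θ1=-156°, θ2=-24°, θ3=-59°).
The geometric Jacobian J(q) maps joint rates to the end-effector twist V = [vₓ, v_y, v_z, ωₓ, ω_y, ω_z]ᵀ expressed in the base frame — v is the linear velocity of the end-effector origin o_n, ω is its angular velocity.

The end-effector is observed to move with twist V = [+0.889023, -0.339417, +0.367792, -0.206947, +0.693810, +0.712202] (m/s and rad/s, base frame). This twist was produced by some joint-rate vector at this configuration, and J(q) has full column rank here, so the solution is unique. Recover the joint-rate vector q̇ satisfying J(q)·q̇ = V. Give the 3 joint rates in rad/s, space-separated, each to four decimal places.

0.5030 -0.7180 -0.2290

o_n = [-0.7752, -1.0864, 0.2672]
J₁: ẑ×o_n = [1.0864, -0.7752, 0.0000], ω = ẑ
J2: z=[0.4067, -0.9135, 0.0000] o=[-0.5025, -0.2237, 0.0000] → [-0.2441, -0.1087, -0.6001, 0.4067, -0.9135, 0.0000]
J3: z=[-0.3716, -0.1654, -0.9135] o=[-0.7111, -0.3166, 0.1017] → [-0.7306, 0.1201, 0.2754, -0.3716, -0.1654, -0.9135]
q̇ = J⁺·V = [0.5030, -0.7180, -0.2290]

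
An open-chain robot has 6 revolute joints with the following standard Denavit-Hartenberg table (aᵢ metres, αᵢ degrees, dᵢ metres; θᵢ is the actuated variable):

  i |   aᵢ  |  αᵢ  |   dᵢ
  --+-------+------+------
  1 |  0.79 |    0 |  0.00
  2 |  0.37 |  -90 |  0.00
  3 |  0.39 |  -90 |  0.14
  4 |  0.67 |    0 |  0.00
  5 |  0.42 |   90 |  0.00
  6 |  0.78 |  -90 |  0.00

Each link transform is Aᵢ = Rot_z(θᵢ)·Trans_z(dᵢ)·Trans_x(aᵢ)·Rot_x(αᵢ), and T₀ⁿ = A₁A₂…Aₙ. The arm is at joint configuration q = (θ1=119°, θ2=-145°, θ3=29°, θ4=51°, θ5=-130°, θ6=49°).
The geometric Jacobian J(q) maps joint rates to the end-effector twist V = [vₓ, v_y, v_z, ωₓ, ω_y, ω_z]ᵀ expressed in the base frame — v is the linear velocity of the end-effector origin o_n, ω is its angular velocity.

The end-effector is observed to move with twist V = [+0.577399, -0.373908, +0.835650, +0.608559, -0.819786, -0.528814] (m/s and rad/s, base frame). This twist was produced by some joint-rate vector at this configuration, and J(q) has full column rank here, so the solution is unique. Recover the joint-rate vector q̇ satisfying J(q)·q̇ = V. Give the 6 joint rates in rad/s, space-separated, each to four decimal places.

o_n = [0.7049, 0.7544, -0.9945]
J₁: ẑ×o_n = [-0.7544, 0.7049, 0.0000], ω = ẑ
J2: z=[0.0000, 0.0000, 1.0000] o=[-0.3830, 0.6909, 0.0000] → [-0.0634, 1.0879, 0.0000, 0.0000, 0.0000, 1.0000]
J3: z=[0.4384, 0.8988, 0.0000] o=[-0.0504, 0.5288, 0.0000] → [-0.8939, 0.4360, -0.5800, 0.4384, 0.8988, 0.0000]
J4: z=[-0.4357, 0.2125, -0.8746] o=[0.3175, 0.5051, -0.1891] → [0.0469, -0.6898, -0.1910, -0.4357, 0.2125, -0.8746]
J5: z=[-0.4357, 0.2125, -0.8746] o=[0.4207, -0.1246, -0.3935] → [0.6410, -0.5105, -0.4434, -0.4357, 0.2125, -0.8746]
J6: z=[-0.6880, 0.5479, 0.4759] o=[0.6644, 0.2152, -0.4323] → [-0.5646, -0.3676, -0.3931, -0.6880, 0.5479, 0.4759]
q̇ = J⁺·V = [-0.6810, -0.3470, -0.3630, 0.0640, -0.9400, -0.5610]

-0.6810 -0.3470 -0.3630 0.0640 -0.9400 -0.5610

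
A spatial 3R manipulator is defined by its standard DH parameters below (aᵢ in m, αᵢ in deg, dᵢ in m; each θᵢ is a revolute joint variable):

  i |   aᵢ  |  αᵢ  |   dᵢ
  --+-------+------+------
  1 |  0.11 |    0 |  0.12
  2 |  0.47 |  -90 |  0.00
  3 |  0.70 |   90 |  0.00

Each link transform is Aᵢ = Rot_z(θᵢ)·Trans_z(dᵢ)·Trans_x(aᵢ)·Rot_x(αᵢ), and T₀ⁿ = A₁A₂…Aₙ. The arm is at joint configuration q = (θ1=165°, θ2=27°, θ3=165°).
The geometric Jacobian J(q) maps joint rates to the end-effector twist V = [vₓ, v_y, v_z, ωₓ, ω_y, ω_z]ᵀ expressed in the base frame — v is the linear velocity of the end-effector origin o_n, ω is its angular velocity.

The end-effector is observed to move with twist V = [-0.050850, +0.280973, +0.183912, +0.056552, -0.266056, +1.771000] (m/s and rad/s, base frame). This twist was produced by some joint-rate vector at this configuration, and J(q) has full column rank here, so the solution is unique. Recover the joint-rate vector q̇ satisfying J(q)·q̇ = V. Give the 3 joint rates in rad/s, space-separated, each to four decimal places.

o_n = [0.0954, 0.0713, -0.0612]
J₁: ẑ×o_n = [-0.0713, 0.0954, 0.0000], ω = ẑ
J2: z=[0.0000, 0.0000, 1.0000] o=[-0.1063, 0.0285, 0.1200] → [-0.0429, 0.2016, 0.0000, 0.0000, 0.0000, 1.0000]
J3: z=[0.2079, -0.9781, 0.0000] o=[-0.5660, -0.0692, 0.1200] → [0.1772, 0.0377, 0.6761, 0.2079, -0.9781, 0.0000]
q̇ = J⁺·V = [0.8130, 0.9580, 0.2720]

0.8130 0.9580 0.2720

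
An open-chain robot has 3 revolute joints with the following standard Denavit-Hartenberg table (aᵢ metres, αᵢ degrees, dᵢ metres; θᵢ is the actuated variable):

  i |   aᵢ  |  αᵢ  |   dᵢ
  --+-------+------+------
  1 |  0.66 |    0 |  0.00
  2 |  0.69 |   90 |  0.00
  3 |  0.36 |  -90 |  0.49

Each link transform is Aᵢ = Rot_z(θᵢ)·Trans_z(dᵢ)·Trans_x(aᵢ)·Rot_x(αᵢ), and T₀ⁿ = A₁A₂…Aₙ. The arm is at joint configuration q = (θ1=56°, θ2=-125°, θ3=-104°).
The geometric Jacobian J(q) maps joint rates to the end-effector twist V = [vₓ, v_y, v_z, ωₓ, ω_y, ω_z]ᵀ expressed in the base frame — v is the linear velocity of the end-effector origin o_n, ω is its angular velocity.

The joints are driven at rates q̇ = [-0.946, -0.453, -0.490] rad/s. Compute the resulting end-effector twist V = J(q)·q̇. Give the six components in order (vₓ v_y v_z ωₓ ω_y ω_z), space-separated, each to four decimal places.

-0.5768 0.1484 0.0427 0.4575 0.1756 -1.3990

o_n = [0.1277, -0.1913, -0.3493]
J₁: ẑ×o_n = [0.1913, 0.1277, -0.0000], ω = ẑ
J2: z=[0.0000, 0.0000, 1.0000] o=[0.3691, 0.5472, 0.0000] → [0.7385, -0.2414, 0.0000, 0.0000, 0.0000, 1.0000]
J3: z=[-0.9336, -0.3584, 0.0000] o=[0.6163, -0.0970, 0.0000] → [0.1252, -0.3261, -0.0871, -0.9336, -0.3584, 0.0000]
V = J·q̇ = [-0.5768, 0.1484, 0.0427, 0.4575, 0.1756, -1.3990]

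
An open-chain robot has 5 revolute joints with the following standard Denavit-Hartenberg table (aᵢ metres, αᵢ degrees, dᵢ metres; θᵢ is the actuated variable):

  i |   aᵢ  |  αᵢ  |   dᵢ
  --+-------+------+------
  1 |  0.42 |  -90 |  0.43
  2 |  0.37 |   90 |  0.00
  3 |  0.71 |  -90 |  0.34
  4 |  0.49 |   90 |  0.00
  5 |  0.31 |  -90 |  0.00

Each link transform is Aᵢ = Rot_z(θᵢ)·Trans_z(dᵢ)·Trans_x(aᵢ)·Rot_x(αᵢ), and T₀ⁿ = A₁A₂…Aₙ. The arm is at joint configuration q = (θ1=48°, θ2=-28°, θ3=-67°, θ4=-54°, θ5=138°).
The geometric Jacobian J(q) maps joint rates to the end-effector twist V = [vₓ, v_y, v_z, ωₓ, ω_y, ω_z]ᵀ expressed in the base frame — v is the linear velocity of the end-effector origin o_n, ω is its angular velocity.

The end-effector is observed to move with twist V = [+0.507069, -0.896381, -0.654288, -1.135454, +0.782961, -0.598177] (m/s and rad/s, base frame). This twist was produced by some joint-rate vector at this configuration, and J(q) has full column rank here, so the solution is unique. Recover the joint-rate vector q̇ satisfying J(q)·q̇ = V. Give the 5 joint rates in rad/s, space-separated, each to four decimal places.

-0.8690 0.5780 -0.2140 0.2810 0.9130

o_n = [1.1686, 0.2324, 1.3372]
J₁: ẑ×o_n = [-0.2324, 1.1686, 0.0000], ω = ẑ
J2: z=[-0.7431, 0.6691, 0.0000] o=[0.2810, 0.3121, 0.4300] → [0.6071, 0.6742, -0.5346, -0.7431, 0.6691, 0.0000]
J3: z=[-0.3141, -0.3489, 0.8829] o=[0.4996, 0.5549, 0.6037] → [0.0289, 0.8211, 0.3347, -0.3141, -0.3489, 0.8829]
J4: z=[0.2535, 0.8654, 0.4322] o=[1.0424, 0.1810, 1.0341] → [0.2401, -0.0223, -0.0962, 0.2535, 0.8654, 0.4322]
J5: z=[-0.9248, 0.0858, 0.3706] o=[1.1814, -0.0609, 1.4370] → [-0.1172, -0.0970, -0.2701, -0.9248, 0.0858, 0.3706]
q̇ = J⁺·V = [-0.8690, 0.5780, -0.2140, 0.2810, 0.9130]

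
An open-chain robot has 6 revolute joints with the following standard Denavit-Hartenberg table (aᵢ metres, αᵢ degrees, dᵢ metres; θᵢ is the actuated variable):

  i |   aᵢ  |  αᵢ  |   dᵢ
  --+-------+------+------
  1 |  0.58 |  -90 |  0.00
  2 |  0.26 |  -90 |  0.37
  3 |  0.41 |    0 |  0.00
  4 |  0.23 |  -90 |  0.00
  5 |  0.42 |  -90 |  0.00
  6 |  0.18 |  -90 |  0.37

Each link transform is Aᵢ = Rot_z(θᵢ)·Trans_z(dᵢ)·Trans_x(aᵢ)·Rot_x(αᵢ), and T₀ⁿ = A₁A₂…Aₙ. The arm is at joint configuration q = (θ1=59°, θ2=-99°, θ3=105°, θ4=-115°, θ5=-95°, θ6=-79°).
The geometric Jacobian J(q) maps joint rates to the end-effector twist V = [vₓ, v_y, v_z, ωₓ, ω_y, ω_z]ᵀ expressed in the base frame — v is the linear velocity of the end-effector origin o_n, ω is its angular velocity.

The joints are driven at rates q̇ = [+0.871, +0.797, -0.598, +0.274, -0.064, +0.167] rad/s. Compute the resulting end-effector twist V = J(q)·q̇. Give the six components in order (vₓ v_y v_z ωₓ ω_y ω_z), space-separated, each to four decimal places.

o_n = [0.5744, 0.7561, 0.8019]
J₁: ẑ×o_n = [-0.7561, 0.5744, 0.0000], ω = ẑ
J2: z=[-0.8572, 0.5150, 0.0000] o=[0.2987, 0.4972, 0.0000] → [0.4130, 0.6873, -0.3639, -0.8572, 0.5150, 0.0000]
J3: z=[0.5087, 0.8466, 0.1564] o=[-0.0394, 0.6529, 0.2568] → [0.4453, -0.1813, -0.4671, 0.5087, 0.8466, 0.1564]
J4: z=[0.5087, 0.8466, 0.1564] o=[0.3086, 0.4631, 0.1520] → [0.5044, -0.2890, -0.0760, 0.5087, 0.8466, 0.1564]
J5: z=[0.8302, -0.5305, 0.1715] o=[0.2562, 0.4533, 0.3757] → [-0.2780, -0.2992, 0.4202, 0.8302, -0.5305, 0.1715]
J6: z=[-0.1830, 0.0313, 0.9826] o=[0.4773, 0.8091, 0.4056] → [0.0645, 0.1679, 0.0067, -0.1830, 0.0313, 0.9826]
V = J·q̇ = [-0.4289, 1.1245, -0.0573, -0.9317, 0.1754, 0.9734]

-0.4289 1.1245 -0.0573 -0.9317 0.1754 0.9734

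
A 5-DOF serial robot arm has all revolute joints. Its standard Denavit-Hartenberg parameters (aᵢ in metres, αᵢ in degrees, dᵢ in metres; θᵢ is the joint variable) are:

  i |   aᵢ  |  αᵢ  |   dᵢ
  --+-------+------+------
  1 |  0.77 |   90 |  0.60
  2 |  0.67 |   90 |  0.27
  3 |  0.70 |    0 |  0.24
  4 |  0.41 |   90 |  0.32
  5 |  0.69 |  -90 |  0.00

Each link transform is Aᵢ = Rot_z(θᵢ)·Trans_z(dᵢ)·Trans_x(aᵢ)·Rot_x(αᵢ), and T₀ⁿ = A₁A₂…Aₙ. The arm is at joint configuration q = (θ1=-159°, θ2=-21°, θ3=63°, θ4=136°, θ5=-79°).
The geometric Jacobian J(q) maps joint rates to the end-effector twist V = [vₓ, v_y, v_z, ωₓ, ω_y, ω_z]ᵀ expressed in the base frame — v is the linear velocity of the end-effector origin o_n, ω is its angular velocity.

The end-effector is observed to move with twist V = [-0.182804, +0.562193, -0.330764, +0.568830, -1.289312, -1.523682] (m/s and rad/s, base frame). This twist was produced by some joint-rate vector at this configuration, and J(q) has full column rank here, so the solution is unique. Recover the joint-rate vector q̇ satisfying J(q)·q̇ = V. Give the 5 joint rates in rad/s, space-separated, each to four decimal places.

o_n = [-1.4297, 0.2196, 0.5391]
J₁: ẑ×o_n = [-0.2196, -1.4297, 0.0000], ω = ẑ
J2: z=[-0.3584, 0.9336, 0.0000] o=[-0.7189, -0.2759, 0.6000] → [-0.0569, -0.0218, 0.4861, -0.3584, 0.9336, 0.0000]
J3: z=[0.3346, 0.1284, -0.9336] o=[-1.3996, -0.2480, 0.3599] → [0.4596, -0.0318, 0.1603, 0.3346, 0.1284, -0.9336]
J4: z=[0.3346, 0.1284, -0.9336] o=[-1.8198, 0.2587, 0.0219] → [0.0298, -0.5371, -0.0632, 0.3346, 0.1284, -0.9336]
J5: z=[-0.0551, 0.9916, 0.1167] o=[-1.3270, 0.3049, -0.1379] → [0.6812, 0.0253, 0.1066, -0.0551, 0.9916, 0.1167]
q̇ = J⁺·V = [-0.5690, -0.6010, 0.4930, 0.4230, -0.8530]

-0.5690 -0.6010 0.4930 0.4230 -0.8530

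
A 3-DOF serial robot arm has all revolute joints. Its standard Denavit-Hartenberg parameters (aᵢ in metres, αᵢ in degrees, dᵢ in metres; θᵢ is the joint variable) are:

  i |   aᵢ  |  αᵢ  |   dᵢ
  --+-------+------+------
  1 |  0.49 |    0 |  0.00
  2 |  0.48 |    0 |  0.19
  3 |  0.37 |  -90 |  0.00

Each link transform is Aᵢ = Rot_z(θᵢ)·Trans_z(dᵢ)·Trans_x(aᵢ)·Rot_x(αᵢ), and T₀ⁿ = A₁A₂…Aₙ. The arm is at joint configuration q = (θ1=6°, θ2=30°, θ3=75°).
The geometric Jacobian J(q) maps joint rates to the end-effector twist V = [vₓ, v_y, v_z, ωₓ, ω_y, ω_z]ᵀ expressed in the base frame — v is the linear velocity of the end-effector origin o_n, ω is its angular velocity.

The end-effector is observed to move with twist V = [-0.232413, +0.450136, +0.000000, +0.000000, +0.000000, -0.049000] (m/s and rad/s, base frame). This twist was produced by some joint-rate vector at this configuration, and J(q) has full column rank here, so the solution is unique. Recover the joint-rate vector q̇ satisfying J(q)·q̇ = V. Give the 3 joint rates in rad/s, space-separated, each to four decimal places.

o_n = [0.7430, 0.6788, 0.1900]
J₁: ẑ×o_n = [-0.6788, 0.7430, 0.0000], ω = ẑ
J2: z=[0.0000, 0.0000, 1.0000] o=[0.4873, 0.0512, 0.0000] → [-0.6276, 0.2557, 0.0000, 0.0000, 0.0000, 1.0000]
J3: z=[0.0000, 0.0000, 1.0000] o=[0.8756, 0.3334, 0.1900] → [-0.3454, -0.1326, 0.0000, 0.0000, 0.0000, 1.0000]
q̇ = J⁺·V = [0.2410, 0.5990, -0.8890]

0.2410 0.5990 -0.8890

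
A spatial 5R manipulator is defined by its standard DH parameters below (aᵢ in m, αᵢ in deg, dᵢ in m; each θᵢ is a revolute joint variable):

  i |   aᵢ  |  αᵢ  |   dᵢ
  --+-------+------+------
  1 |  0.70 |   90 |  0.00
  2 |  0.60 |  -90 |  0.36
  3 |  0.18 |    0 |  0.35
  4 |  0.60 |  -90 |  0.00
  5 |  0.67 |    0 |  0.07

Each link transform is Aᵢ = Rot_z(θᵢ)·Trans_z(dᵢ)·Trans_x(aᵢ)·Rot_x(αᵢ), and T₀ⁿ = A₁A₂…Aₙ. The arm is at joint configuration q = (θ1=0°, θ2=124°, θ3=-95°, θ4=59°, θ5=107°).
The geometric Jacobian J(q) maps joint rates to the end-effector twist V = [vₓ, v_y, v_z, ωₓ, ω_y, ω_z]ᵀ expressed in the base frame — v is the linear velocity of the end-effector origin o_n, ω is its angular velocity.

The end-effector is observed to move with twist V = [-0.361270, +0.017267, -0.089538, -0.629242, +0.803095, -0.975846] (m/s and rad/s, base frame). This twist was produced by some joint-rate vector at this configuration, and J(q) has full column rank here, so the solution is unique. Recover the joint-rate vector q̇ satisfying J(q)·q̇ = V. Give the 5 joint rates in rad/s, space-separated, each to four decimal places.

o_n = [0.4085, -0.7202, 0.9521]
J₁: ẑ×o_n = [0.7202, 0.4085, -0.0000], ω = ẑ
J2: z=[0.0000, -1.0000, 0.0000] o=[0.7000, 0.0000, 0.0000] → [-0.9521, -0.0000, -0.2915, 0.0000, -1.0000, 0.0000]
J3: z=[-0.8290, -0.0000, -0.5592] o=[0.3645, -0.3600, 0.4974] → [-0.2014, 0.3524, 0.2986, -0.8290, -0.0000, -0.5592]
J4: z=[-0.8290, -0.0000, -0.5592] o=[0.0831, -0.5393, 0.2887] → [-0.1012, 0.3681, 0.1500, -0.8290, -0.0000, -0.5592]
J5: z=[-0.3287, 0.8090, 0.4873] o=[-0.1883, -0.8920, 0.6911] → [0.1275, 0.3766, -0.5393, -0.3287, 0.8090, 0.4873]
q̇ = J⁺·V = [-0.9520, -0.3460, 0.2290, 0.3060, 0.5650]

-0.9520 -0.3460 0.2290 0.3060 0.5650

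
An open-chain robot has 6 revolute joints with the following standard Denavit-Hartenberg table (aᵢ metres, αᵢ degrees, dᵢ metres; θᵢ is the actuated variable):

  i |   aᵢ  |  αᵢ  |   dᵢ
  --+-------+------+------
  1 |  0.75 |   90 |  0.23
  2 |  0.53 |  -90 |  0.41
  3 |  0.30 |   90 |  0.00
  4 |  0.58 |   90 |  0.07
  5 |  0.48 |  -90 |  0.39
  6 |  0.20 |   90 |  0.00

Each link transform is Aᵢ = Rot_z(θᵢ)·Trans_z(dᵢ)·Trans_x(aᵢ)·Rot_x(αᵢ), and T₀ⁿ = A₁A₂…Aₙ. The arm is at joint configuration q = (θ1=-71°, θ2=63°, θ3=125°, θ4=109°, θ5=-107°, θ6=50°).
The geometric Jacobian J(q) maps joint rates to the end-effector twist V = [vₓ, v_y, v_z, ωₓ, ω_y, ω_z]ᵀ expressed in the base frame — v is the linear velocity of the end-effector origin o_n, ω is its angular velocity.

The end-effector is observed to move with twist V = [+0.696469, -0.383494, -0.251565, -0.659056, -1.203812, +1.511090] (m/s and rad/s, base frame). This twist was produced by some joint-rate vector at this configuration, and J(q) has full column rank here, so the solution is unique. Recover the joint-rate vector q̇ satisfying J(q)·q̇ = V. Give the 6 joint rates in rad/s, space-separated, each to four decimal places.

0.9440 0.9460 -0.6790 0.8090 -0.5180 0.3120

o_n = [-0.2664, -0.3989, 0.3353]
J₁: ẑ×o_n = [0.3989, -0.2664, 0.0000], ω = ẑ
J2: z=[-0.9455, -0.3256, 0.0000] o=[0.2442, -0.7091, 0.2300] → [-0.0343, 0.0996, -0.4595, -0.9455, -0.3256, 0.0000]
J3: z=[-0.2901, 0.8425, 0.4540] o=[-0.0651, -1.0701, 0.7022] → [-0.6138, -0.1978, -0.0252, -0.2901, 0.8425, 0.4540]
J4: z=[0.6634, -0.1649, 0.7299] o=[0.1418, -0.9163, 0.5489] → [-0.3424, -0.1562, 0.2759, 0.6634, -0.1649, 0.7299]
J5: z=[0.5577, 0.7592, -0.3354] o=[-0.1011, -0.5626, 0.9455] → [-0.4083, 0.3957, 0.2168, 0.5577, 0.7592, -0.3354]
J6: z=[-0.6710, 0.6503, 0.3562] o=[-0.1181, -0.2792, 0.3960] → [0.0032, -0.0936, 0.1767, -0.6710, 0.6503, 0.3562]
q̇ = J⁺·V = [0.9440, 0.9460, -0.6790, 0.8090, -0.5180, 0.3120]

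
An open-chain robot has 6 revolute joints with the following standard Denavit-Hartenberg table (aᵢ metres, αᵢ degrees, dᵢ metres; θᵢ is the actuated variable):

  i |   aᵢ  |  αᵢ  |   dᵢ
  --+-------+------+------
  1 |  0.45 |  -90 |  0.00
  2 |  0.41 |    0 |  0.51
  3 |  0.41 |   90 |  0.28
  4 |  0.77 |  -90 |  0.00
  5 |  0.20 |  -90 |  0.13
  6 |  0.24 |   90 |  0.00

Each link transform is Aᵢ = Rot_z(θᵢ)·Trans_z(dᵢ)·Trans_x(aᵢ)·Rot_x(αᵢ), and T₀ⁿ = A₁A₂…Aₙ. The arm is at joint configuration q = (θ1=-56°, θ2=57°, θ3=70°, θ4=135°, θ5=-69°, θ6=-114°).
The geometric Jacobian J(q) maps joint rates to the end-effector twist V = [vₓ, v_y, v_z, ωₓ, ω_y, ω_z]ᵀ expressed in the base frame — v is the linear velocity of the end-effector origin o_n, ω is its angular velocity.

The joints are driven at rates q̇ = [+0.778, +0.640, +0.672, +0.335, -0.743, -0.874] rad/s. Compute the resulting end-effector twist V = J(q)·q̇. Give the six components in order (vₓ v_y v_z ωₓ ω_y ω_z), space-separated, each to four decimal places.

-0.1130 0.9932 -0.5140 0.9634 0.8256 -0.4925

o_n = [1.4794, -0.2021, -0.0760]
J₁: ẑ×o_n = [0.2021, 1.4794, -0.0000], ω = ẑ
J2: z=[0.8290, 0.5592, 0.0000] o=[0.2516, -0.3731, 0.0000] → [-0.0425, 0.0630, -0.5448, 0.8290, 0.5592, 0.0000]
J3: z=[0.8290, 0.5592, 0.0000] o=[0.7993, -0.2730, -0.3439] → [0.1498, -0.2220, -0.3215, 0.8290, 0.5592, 0.0000]
J4: z=[0.4466, -0.6621, -0.6018] o=[0.8935, 0.0881, -0.6713] → [-0.5688, -0.6185, 0.2583, 0.4466, -0.6621, -0.6018]
J5: z=[-0.3483, -0.7482, 0.5647] o=[1.5281, 0.1209, -0.2365] → [0.0624, 0.0284, 0.0761, -0.3483, -0.7482, 0.5647]
J6: z=[0.6094, 0.2771, 0.7429] o=[1.6253, -0.0969, -0.2349] → [0.1222, -0.2052, -0.0237, 0.6094, 0.2771, 0.7429]
V = J·q̇ = [-0.1130, 0.9932, -0.5140, 0.9634, 0.8256, -0.4925]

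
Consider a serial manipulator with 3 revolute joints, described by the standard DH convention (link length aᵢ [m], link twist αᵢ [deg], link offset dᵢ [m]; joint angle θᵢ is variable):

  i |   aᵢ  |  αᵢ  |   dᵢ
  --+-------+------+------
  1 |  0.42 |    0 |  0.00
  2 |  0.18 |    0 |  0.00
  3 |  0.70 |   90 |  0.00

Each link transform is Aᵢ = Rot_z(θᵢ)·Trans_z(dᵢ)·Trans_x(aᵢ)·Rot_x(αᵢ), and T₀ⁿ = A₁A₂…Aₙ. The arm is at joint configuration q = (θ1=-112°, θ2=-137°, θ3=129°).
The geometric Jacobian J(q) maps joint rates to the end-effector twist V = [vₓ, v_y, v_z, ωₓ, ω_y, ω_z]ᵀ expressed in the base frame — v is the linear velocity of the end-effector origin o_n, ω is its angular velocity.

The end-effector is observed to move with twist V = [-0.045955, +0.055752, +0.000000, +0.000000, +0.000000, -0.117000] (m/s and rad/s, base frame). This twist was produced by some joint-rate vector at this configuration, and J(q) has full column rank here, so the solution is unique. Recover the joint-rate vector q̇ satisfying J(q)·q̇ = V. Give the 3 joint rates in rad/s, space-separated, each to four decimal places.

o_n = [-0.5718, -0.8276, 0.0000]
J₁: ẑ×o_n = [0.8276, -0.5718, 0.0000], ω = ẑ
J2: z=[0.0000, 0.0000, 1.0000] o=[-0.1573, -0.3894, 0.0000] → [0.4382, -0.4145, 0.0000, 0.0000, 0.0000, 1.0000]
J3: z=[0.0000, 0.0000, 1.0000] o=[-0.2218, -0.2214, 0.0000] → [0.6062, -0.3500, 0.0000, 0.0000, 0.0000, 1.0000]
q̇ = J⁺·V = [-0.0170, -0.1710, 0.0710]

-0.0170 -0.1710 0.0710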